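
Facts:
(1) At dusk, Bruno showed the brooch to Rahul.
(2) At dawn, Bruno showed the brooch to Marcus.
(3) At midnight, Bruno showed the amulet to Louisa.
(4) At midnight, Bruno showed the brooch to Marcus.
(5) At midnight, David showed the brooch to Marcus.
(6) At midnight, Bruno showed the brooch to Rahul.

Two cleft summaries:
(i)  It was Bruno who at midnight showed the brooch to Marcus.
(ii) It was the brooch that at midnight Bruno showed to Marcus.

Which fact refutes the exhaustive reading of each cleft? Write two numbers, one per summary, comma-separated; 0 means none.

5, 0

(i): focus "Bruno". Looking for the brooch as thing and Marcus as recipient and at midnight as setting with some other agent — fact (5) has David there. Refuted.
(ii): focus "the brooch". No fact shares Bruno as agent and Marcus as recipient and at midnight as setting with a different thing. 0.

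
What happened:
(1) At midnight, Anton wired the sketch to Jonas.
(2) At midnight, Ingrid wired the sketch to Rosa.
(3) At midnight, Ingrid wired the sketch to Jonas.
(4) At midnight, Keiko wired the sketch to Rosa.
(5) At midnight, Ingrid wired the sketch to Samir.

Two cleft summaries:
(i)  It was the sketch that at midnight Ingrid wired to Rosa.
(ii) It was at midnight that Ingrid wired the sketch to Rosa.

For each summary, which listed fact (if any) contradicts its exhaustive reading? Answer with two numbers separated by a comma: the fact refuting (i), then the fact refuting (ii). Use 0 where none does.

(i): focus "the sketch". No fact shares Ingrid as agent and Rosa as recipient and at midnight as setting with a different thing. 0.
(ii): focus "at midnight". No fact shares Ingrid as agent and the sketch as thing and Rosa as recipient with a different setting. 0.

0, 0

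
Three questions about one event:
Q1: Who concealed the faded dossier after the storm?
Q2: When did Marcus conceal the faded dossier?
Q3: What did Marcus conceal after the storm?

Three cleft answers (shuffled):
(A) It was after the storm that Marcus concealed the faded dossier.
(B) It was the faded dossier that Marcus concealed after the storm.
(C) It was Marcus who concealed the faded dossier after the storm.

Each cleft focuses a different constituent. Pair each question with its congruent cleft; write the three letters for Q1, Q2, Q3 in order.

Q1 asks about the subject (agent); cleft (C) focuses "Marcus", which is the subject (agent) — so Q1 → C.
Q2 asks about the time; cleft (A) focuses "after the storm", which is the time — so Q2 → A.
Q3 asks about the direct object; cleft (B) focuses "the faded dossier", which is the direct object — so Q3 → B.
Mapping: Q1→C, Q2→A, Q3→B.

CAB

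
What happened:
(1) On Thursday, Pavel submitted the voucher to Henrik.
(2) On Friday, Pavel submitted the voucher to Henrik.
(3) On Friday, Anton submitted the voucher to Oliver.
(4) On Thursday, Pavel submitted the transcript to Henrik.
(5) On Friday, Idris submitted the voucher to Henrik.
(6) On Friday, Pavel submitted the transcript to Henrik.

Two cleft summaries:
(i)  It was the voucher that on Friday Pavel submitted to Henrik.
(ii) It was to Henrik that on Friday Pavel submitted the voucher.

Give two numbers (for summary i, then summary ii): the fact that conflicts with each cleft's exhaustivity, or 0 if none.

(i): focus "the voucher". Looking for same agent, recipient, setting (Pavel / Henrik / on Friday) with some other thing — fact (6) has the transcript there. Refuted.
(ii): focus "Henrik". No fact shares same agent, thing, setting (Pavel / the voucher / on Friday) with a different recipient. 0.

6, 0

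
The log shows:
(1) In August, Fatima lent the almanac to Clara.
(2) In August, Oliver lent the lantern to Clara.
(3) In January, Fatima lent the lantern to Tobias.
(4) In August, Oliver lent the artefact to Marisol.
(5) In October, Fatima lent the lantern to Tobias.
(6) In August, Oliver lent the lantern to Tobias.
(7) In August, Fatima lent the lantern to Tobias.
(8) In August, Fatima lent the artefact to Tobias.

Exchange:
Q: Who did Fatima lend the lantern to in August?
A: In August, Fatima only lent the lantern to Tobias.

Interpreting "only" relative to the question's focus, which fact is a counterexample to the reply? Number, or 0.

0

The question "Who did ... to ...?" targets the recipient, so in the reply the focus falls on "Tobias".
"Only" then excludes alternative recipients while the background — Fatima as agent and the lantern as thing and in August as setting — is held fixed.
No fact keeps Fatima as agent and the lantern as thing and in August as setting while changing the recipient; every other fact differs on something backgrounded. The reply stands.
(Fact (3) would refute a reading with focus on the setting — but that is not what the question asks.)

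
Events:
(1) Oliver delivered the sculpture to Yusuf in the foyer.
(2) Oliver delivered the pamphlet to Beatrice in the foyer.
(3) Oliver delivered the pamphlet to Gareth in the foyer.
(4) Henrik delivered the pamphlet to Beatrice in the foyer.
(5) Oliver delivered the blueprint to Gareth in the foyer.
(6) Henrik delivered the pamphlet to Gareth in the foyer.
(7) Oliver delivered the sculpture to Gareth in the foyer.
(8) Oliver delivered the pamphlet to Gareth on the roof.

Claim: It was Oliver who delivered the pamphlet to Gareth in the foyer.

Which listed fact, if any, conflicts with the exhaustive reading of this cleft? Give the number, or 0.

Focus of the cleft: "Oliver" (the agent). Presupposed background: same thing, recipient, setting (the pamphlet / Gareth / in the foyer).
The exhaustive reading says no other agent fits that background.
Fact (6) shares the background but with agent = Henrik; exhaustivity is violated.

6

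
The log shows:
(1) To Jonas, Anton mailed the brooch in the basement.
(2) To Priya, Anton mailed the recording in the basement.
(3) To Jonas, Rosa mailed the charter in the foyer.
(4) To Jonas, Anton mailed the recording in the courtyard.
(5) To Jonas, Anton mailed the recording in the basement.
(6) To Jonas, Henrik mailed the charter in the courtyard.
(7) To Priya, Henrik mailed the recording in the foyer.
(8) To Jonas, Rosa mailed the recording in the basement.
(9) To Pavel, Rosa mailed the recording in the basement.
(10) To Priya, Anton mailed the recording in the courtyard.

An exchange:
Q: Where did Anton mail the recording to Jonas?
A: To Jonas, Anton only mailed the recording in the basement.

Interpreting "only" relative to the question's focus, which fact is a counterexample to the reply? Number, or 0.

4

The question "Where did ...?" targets the setting, so in the reply the focus falls on "in the basement".
"Only" then excludes alternative settings while the background — same agent, thing, recipient (Anton / the recording / Jonas) — is held fixed.
Fact (4) shares the background with a different setting (in the courtyard) — counterexample.
(Fact (1) would refute a reading with focus on the thing — but that is not what the question asks.)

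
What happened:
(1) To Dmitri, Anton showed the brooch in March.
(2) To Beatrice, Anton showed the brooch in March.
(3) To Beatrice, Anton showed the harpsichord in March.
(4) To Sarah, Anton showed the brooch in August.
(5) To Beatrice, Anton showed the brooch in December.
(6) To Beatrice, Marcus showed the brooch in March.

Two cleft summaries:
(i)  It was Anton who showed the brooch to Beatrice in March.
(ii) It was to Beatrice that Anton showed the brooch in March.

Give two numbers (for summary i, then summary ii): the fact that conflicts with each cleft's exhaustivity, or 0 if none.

(i): focus "Anton". Looking for thing = the brooch, recipient = Beatrice, setting = in March with some other agent — fact (6) has Marcus there. Refuted.
(ii): focus "Beatrice". Looking for agent = Anton, thing = the brooch, setting = in March with some other recipient — fact (1) has Dmitri there. Refuted.

6, 1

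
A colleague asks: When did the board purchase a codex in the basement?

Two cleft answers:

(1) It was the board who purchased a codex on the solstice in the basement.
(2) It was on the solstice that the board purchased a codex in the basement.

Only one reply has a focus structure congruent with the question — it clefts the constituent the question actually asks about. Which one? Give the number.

2

The question word "when" targets the time.
Option (1) clefts "the board" — the subject (agent), not what was asked.
Option (2) clefts "on the solstice" — that matches what the question asks about.
So the congruent reply is (2).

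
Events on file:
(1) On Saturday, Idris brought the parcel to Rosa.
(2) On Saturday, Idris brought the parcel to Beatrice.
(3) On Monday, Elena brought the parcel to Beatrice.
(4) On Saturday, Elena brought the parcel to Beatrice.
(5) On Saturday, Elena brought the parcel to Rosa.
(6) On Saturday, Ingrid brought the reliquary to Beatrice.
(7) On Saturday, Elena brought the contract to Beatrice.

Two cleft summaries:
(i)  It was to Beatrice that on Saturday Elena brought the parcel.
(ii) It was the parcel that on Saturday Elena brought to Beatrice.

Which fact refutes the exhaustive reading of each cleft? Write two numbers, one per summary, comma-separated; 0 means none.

(i): focus "Beatrice". Looking for agent = Elena, thing = the parcel, setting = on Saturday with some other recipient — fact (5) has Rosa there. Refuted.
(ii): focus "the parcel". Looking for agent = Elena, recipient = Beatrice, setting = on Saturday with some other thing — fact (7) has the contract there. Refuted.

5, 7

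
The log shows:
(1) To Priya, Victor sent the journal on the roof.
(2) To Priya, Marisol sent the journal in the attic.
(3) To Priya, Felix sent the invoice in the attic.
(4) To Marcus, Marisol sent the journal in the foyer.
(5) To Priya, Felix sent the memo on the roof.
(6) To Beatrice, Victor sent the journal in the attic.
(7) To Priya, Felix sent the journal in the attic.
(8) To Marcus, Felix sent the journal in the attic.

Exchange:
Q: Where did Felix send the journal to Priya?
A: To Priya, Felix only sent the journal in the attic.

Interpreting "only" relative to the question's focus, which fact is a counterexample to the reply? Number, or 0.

0

The question "Where did ...?" targets the setting, so in the reply the focus falls on "in the attic".
So "only" ranges over settings; the rest (agent = Felix, thing = the journal, recipient = Priya) is presupposed.
No listed fact shares that background with another setting. Nothing contradicts the reply.
(Fact (8) would refute a reading with focus on the recipient — but that is not what the question asks.)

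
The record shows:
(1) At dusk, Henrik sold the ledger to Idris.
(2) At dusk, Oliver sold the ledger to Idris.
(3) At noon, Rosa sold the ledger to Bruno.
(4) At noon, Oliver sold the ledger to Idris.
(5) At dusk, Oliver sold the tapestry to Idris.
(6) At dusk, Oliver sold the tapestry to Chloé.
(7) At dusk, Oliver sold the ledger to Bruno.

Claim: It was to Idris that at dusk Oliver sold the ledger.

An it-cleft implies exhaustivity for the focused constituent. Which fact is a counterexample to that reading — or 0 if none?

Focus of the cleft: "Idris" (the recipient). Presupposed background: Oliver as agent and the ledger as thing and at dusk as setting.
Exhaustivity: Idris is the only recipient satisfying that background.
Fact (7) shares the background but with recipient = Bruno; exhaustivity is violated.

7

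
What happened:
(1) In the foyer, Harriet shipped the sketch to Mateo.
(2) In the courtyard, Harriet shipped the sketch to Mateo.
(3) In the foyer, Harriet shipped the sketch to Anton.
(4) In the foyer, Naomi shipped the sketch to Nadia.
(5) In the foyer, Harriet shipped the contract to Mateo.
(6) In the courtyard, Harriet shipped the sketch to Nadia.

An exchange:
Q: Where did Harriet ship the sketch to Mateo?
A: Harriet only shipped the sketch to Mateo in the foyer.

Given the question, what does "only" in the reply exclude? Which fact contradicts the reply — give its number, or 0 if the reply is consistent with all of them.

2

Answering "Where did ...?" puts focus on the setting — here, "in the foyer".
"Only" then excludes alternative settings while the background — Harriet as agent and the sketch as thing and Mateo as recipient — is held fixed.
Fact (2) keeps Harriet as agent and the sketch as thing and Mateo as recipient but has setting = in the courtyard; that refutes the reply.
(Fact (3) would refute a reading with focus on the recipient — but that is not what the question asks.)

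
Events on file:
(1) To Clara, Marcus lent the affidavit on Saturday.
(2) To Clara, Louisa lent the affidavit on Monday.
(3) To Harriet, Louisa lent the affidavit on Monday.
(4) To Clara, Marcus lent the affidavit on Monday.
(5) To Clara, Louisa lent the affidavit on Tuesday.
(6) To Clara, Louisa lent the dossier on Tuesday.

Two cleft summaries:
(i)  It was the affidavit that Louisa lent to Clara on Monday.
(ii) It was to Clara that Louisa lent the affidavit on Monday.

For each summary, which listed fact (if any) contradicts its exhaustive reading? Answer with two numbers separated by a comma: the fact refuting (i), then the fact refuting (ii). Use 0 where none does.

Summary (i) focuses "the affidavit" (the thing); background same agent, recipient, setting (Louisa / Clara / on Monday). No fact matches that background with a different thing, so 0.
Summary (ii) focuses "Clara" (the recipient); background same agent, thing, setting (Louisa / the affidavit / on Monday). Fact (3) matches that background with recipient = Harriet — refutes (ii).

0, 3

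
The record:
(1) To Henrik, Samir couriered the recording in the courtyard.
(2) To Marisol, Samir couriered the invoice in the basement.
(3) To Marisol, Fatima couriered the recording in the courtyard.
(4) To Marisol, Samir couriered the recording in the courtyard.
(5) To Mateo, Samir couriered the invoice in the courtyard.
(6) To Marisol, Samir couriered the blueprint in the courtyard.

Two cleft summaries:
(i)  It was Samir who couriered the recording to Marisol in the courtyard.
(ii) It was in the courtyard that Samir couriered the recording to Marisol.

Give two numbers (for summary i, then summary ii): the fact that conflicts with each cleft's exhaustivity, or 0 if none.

Summary (i) focuses "Samir" (the agent); background thing = the recording, recipient = Marisol, setting = in the courtyard. Fact (3) matches that background with agent = Fatima — refutes (i).
Summary (ii) focuses "in the courtyard" (the setting); background agent = Samir, thing = the recording, recipient = Marisol. No fact matches that background with a different setting, so 0.

3, 0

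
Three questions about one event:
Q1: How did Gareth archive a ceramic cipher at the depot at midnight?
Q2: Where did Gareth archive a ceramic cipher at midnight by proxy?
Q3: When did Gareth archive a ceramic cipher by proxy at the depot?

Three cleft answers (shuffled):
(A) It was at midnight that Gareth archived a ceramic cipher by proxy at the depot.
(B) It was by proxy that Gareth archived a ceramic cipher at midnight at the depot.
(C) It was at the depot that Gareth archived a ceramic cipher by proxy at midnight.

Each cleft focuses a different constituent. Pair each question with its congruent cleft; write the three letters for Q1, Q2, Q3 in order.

BCA

Q1 asks about the manner; cleft (B) focuses "by proxy", which is the manner — so Q1 → B.
Q2 asks about the location; cleft (C) focuses "at the depot", which is the location — so Q2 → C.
Q3 asks about the time; cleft (A) focuses "at midnight", which is the time — so Q3 → A.
Mapping: Q1→B, Q2→C, Q3→A.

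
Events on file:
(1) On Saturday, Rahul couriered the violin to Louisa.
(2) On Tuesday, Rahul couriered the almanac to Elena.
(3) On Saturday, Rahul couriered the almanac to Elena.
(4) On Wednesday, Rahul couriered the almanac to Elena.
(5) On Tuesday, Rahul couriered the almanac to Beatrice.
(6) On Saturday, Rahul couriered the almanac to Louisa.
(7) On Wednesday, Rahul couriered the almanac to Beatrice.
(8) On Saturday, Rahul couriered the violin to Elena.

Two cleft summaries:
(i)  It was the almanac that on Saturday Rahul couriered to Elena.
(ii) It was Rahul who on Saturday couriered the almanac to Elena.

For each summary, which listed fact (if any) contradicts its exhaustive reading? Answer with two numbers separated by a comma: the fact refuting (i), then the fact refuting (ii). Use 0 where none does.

Summary (i) focuses "the almanac" (the thing); background Rahul as agent and Elena as recipient and on Saturday as setting. Fact (8) matches that background with thing = the violin — refutes (i).
Summary (ii) focuses "Rahul" (the agent); background the almanac as thing and Elena as recipient and on Saturday as setting. No fact matches that background with a different agent, so 0.

8, 0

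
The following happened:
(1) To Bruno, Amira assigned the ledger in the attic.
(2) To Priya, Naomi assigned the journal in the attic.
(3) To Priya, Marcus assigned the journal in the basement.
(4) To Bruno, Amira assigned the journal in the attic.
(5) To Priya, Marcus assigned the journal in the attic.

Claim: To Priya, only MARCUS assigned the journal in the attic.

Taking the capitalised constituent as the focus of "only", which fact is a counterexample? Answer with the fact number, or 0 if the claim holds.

2

The capitals mark "Marcus" as focus. So "only" rules out other agents, with the rest (the journal as thing and Priya as recipient and in the attic as setting) as background.
Fact (2) matches on the journal as thing and Priya as recipient and in the attic as setting, but has agent = Naomi instead. That refutes the claim.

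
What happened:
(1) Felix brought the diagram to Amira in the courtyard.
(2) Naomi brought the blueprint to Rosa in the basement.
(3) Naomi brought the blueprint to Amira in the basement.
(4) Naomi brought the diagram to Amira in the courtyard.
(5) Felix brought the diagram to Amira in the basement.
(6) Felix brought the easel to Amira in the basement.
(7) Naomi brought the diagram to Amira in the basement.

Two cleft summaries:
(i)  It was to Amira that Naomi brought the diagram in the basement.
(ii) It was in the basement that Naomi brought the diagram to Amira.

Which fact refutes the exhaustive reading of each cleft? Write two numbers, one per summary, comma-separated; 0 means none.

0, 4

Summary (i) focuses "Amira" (the recipient); background Naomi as agent and the diagram as thing and in the basement as setting. No fact matches that background with a different recipient, so 0.
Summary (ii) focuses "in the basement" (the setting); background Naomi as agent and the diagram as thing and Amira as recipient. Fact (4) matches that background with setting = in the courtyard — refutes (ii).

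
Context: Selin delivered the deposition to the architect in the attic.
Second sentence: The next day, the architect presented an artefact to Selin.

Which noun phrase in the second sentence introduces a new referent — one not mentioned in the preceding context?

an artefact

"the architect" and "Selin" in the second sentence are given — already mentioned in the context.
"an artefact" has no antecedent in the context; it is discourse-new (the indefinite article also signals a new referent).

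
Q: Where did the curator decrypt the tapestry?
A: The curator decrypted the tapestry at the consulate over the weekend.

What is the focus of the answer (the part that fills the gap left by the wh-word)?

at the consulate

The wh-word "where" asks about the location.
In the answer, "the curator" and "the tapestry" are given — repeated from the question.
"over the weekend" is also new, but it specifies the time, which is not what the question asks about — so it is not the focus.
The constituent filling the location gap is "at the consulate"; that is the focus.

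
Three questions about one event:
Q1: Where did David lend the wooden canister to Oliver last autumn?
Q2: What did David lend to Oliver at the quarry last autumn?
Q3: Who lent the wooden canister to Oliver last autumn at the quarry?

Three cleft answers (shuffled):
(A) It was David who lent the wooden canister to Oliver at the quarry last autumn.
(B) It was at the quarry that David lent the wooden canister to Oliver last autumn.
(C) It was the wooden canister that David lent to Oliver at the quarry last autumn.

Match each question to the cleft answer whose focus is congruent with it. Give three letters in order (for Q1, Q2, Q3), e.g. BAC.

BCA

Q1 asks about the location; cleft (B) focuses "at the quarry", which is the location — so Q1 → B.
Q2 asks about the direct object; cleft (C) focuses "the wooden canister", which is the direct object — so Q2 → C.
Q3 asks about the subject (agent); cleft (A) focuses "David", which is the subject (agent) — so Q3 → A.
Mapping: Q1→B, Q2→C, Q3→A.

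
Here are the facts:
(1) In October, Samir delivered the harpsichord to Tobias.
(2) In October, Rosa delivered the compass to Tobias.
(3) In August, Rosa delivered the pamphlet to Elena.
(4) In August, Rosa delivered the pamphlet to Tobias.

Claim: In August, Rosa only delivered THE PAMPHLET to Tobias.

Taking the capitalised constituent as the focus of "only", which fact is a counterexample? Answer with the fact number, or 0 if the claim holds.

0

The capitals mark "the pamphlet" as focus. So "only" rules out other things, with the rest (Rosa as agent and Tobias as recipient and in August as setting) as background.
No fact matches Rosa as agent and Tobias as recipient and in August as setting with a different thing — every other fact differs on at least one backgrounded slot. So no fact refutes it.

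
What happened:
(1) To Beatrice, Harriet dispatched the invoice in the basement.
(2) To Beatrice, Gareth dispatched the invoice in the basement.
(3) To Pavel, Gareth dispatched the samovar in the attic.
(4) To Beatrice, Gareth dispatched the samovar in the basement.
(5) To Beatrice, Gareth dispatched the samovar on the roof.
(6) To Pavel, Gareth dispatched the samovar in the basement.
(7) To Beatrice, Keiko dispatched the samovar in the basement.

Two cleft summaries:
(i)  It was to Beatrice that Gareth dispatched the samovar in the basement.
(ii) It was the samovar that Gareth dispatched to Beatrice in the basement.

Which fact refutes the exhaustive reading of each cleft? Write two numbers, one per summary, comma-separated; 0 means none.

Summary (i) focuses "Beatrice" (the recipient); background same agent, thing, setting (Gareth / the samovar / in the basement). Fact (6) matches that background with recipient = Pavel — refutes (i).
Summary (ii) focuses "the samovar" (the thing); background same agent, recipient, setting (Gareth / Beatrice / in the basement). Fact (2) matches that background with thing = the invoice — refutes (ii).

6, 2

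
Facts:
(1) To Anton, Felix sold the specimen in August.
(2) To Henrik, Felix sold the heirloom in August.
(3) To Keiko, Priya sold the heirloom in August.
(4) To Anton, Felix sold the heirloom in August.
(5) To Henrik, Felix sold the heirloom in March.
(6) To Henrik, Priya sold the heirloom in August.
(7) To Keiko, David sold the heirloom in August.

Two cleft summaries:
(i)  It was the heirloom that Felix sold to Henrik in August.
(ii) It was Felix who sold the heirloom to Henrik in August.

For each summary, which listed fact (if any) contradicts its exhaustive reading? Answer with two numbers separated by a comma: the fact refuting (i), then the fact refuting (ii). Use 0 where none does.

0, 6

(i): focus "the heirloom". No fact shares agent = Felix, recipient = Henrik, setting = in August with a different thing. 0.
(ii): focus "Felix". Looking for thing = the heirloom, recipient = Henrik, setting = in August with some other agent — fact (6) has Priya there. Refuted.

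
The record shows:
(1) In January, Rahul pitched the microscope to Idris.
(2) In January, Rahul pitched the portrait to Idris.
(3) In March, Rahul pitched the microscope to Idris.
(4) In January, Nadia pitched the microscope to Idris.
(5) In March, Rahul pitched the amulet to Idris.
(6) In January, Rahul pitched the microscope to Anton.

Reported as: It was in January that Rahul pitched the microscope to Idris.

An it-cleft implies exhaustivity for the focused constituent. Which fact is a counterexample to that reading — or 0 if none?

3

The cleft puts "in January" in focus and presupposes the open proposition with same agent, thing, recipient (Rahul / the microscope / Idris).
The exhaustive reading says no other setting fits that background.
Fact (3) shares the background but with setting = in March; exhaustivity is violated.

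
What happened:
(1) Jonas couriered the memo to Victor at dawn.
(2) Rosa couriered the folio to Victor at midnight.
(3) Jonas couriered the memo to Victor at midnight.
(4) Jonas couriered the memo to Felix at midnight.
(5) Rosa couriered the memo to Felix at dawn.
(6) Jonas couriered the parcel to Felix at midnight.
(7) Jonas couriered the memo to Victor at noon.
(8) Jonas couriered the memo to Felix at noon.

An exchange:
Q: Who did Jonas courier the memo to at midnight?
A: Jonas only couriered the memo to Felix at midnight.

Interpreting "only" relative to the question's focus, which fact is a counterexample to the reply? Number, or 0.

3

Answering "Who did ... to ...?" puts focus on the recipient — here, "Felix".
So "only" ranges over recipients; the rest (Jonas as agent and the memo as thing and at midnight as setting) is presupposed.
Fact (3) keeps Jonas as agent and the memo as thing and at midnight as setting but has recipient = Victor; that refutes the reply.
(Fact (8) would refute a reading with focus on the setting — but that is not what the question asks.)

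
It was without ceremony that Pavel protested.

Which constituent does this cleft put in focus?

In an it-cleft "It was X that/who ...", the clefted constituent X is the focus; the that/who-clause expresses the presupposed open proposition.
Here the focus is "without ceremony". The backgrounded (presupposed) material includes "Pavel".

without ceremony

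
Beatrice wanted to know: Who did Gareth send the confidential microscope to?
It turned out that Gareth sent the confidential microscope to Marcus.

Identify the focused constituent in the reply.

to Marcus

The wh-word "who" asks about the recipient.
In the answer, "Gareth" and "the confidential microscope" are given — repeated from the question.
The constituent filling the recipient gap is "to Marcus"; that is the focus and would carry nuclear stress.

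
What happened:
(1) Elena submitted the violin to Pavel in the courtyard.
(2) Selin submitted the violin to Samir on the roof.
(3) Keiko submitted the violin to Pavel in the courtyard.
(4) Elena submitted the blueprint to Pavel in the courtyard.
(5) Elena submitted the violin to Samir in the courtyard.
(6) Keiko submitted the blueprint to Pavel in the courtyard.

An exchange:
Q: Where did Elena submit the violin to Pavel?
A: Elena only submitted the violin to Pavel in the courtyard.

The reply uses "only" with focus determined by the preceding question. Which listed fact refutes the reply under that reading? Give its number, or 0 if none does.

The question "Where did ...?" targets the setting, so in the reply the focus falls on "in the courtyard".
"Only" then excludes alternative settings while the background — same agent, thing, recipient (Elena / the violin / Pavel) — is held fixed.
No fact keeps same agent, thing, recipient (Elena / the violin / Pavel) while changing the setting; every other fact differs on something backgrounded. The reply stands.
(Fact (5) would refute a reading with focus on the recipient — but that is not what the question asks.)

0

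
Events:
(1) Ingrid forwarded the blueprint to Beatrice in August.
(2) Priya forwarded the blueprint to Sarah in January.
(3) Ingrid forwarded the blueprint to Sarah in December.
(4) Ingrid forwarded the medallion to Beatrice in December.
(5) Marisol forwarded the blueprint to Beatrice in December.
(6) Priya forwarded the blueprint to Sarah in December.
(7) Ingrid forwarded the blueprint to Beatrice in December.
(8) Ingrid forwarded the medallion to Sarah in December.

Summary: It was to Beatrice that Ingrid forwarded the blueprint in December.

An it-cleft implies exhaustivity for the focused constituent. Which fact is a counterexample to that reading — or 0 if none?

3

Focus of the cleft: "Beatrice" (the recipient). Presupposed background: Ingrid as agent and the blueprint as thing and in December as setting.
The exhaustive reading says no other recipient fits that background.
Fact (3) shares the background but with recipient = Sarah; exhaustivity is violated.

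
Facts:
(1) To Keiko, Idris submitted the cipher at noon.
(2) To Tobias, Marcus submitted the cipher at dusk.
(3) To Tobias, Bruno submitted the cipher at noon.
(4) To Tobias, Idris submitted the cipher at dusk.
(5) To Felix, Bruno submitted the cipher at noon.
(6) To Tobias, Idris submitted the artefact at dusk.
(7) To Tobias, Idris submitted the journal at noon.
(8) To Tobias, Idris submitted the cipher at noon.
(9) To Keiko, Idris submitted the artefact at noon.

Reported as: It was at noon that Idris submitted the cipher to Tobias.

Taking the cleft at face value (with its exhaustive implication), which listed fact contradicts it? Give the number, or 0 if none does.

Focus of the cleft: "at noon" (the setting). Presupposed background: Idris as agent and the cipher as thing and Tobias as recipient.
Exhaustivity: at noon is the only setting satisfying that background.
Fact (4) shares the background but with setting = at dusk; exhaustivity is violated.

4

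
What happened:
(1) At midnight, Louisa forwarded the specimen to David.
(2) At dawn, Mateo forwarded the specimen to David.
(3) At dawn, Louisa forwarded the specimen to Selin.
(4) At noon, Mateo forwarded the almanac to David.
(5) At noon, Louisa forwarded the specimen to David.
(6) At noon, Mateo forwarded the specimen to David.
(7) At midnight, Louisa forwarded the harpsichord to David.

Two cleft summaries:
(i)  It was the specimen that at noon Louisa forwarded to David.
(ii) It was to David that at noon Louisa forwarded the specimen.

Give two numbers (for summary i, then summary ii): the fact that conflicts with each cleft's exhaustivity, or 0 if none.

(i): focus "the specimen". No fact shares Louisa as agent and David as recipient and at noon as setting with a different thing. 0.
(ii): focus "David". No fact shares Louisa as agent and the specimen as thing and at noon as setting with a different recipient. 0.

0, 0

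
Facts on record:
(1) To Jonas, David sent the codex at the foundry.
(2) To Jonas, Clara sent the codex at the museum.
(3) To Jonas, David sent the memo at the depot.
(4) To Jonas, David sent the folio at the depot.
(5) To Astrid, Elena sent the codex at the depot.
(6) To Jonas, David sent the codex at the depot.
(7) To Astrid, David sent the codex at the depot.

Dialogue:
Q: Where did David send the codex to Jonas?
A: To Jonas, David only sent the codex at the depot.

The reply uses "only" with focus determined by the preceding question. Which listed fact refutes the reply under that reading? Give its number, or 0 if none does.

The question "Where did ...?" targets the setting, so in the reply the focus falls on "at the depot".
So "only" ranges over settings; the rest (same agent, thing, recipient (David / the codex / Jonas)) is presupposed.
Fact (1) keeps same agent, thing, recipient (David / the codex / Jonas) but has setting = at the foundry; that refutes the reply.
(Fact (3) would refute a reading with focus on the thing — but that is not what the question asks.)

1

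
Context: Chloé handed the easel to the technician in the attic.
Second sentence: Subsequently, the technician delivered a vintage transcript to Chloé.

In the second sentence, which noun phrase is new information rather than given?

"the technician" and "Chloé" in the second sentence are given — already mentioned in the context.
"a vintage transcript" has no antecedent in the context; it is discourse-new (the indefinite article also signals a new referent).

a vintage transcript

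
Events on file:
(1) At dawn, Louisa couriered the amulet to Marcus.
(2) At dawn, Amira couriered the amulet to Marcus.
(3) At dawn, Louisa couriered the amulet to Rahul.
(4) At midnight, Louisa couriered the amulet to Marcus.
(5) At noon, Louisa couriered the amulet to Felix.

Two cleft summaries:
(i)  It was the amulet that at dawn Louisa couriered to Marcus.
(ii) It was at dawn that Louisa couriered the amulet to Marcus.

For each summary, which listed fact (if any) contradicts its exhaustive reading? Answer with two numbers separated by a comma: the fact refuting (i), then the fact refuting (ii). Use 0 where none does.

0, 4

(i): focus "the amulet". No fact shares Louisa as agent and Marcus as recipient and at dawn as setting with a different thing. 0.
(ii): focus "at dawn". Looking for Louisa as agent and the amulet as thing and Marcus as recipient with some other setting — fact (4) has at midnight there. Refuted.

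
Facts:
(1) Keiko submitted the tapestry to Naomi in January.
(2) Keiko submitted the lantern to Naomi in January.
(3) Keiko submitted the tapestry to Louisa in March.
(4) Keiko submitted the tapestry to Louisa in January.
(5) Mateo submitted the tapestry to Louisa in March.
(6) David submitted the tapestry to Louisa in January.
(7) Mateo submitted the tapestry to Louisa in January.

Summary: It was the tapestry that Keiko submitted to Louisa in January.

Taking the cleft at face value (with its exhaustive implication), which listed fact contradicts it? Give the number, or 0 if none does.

The cleft puts "the tapestry" in focus and presupposes the open proposition with same agent, recipient, setting (Keiko / Louisa / in January).
Exhaustivity: the tapestry is the only thing satisfying that background.
Every other fact differs from the presupposition on some backgrounded slot, so none challenges the exhaustivity.

0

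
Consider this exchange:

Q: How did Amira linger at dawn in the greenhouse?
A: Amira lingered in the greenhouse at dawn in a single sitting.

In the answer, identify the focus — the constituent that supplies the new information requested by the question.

in a single sitting

The wh-word "how" asks about the manner.
In the answer, "Amira", "in the greenhouse" and "at dawn" are given — repeated from the question.
The constituent filling the manner gap is "in a single sitting"; that is the focus and would carry nuclear stress.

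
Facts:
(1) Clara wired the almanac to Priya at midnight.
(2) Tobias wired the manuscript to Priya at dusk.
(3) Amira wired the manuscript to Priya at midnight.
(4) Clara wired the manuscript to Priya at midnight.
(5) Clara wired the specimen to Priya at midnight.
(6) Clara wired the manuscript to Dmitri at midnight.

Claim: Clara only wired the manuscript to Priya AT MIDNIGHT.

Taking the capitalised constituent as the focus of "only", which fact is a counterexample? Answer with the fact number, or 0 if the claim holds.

0

Focus (in capitals) is "at midnight" — the setting. "Only" excludes alternative settings while holding fixed agent = Clara, thing = the manuscript, recipient = Priya.
No fact matches agent = Clara, thing = the manuscript, recipient = Priya with a different setting — every other fact differs on at least one backgrounded slot. So no fact refutes it.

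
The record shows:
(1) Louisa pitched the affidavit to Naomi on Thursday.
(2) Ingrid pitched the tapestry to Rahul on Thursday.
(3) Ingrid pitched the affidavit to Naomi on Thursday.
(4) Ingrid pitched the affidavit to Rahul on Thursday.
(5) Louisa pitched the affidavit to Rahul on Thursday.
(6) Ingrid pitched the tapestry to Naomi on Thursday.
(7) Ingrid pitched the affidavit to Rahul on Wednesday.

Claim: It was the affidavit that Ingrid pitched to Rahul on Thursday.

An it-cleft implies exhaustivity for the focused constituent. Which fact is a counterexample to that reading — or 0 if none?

2

The cleft puts "the affidavit" in focus and presupposes the open proposition with same agent, recipient, setting (Ingrid / Rahul / on Thursday).
The exhaustive reading says no other thing fits that background.
But fact (2) also has same agent, recipient, setting (Ingrid / Rahul / on Thursday), with thing = the tapestry — so the exhaustive reading fails.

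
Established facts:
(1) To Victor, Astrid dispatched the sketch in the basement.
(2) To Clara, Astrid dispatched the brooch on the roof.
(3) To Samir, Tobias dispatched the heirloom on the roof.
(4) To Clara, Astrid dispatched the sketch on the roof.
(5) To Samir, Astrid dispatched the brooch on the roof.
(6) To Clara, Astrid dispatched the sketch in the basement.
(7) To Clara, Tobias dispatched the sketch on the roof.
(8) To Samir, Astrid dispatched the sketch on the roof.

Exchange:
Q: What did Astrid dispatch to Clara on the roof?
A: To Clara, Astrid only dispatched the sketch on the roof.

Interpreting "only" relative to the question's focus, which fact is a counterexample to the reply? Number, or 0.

The question "What did ...?" targets the thing, so in the reply the focus falls on "the sketch".
"Only" then excludes alternative things while the background — agent = Astrid, recipient = Clara, setting = on the roof — is held fixed.
Fact (2) shares the background with a different thing (the brooch) — counterexample.
(Fact (6) would refute a reading with focus on the setting — but that is not what the question asks.)

2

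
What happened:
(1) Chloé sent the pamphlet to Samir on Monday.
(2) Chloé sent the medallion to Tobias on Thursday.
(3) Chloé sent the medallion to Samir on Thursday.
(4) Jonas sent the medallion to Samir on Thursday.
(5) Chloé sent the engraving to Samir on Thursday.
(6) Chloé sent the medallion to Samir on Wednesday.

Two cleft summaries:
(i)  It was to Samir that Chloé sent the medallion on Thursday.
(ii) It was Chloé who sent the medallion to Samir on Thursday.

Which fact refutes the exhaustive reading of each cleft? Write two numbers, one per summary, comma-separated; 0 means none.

2, 4

Summary (i) focuses "Samir" (the recipient); background agent = Chloé, thing = the medallion, setting = on Thursday. Fact (2) matches that background with recipient = Tobias — refutes (i).
Summary (ii) focuses "Chloé" (the agent); background thing = the medallion, recipient = Samir, setting = on Thursday. Fact (4) matches that background with agent = Jonas — refutes (ii).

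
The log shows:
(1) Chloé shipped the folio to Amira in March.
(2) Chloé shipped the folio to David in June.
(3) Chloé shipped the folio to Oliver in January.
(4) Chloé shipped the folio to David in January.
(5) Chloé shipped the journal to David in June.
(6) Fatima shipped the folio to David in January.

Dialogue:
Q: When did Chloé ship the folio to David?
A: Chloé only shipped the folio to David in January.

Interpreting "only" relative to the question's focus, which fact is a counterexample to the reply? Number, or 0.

Answering "When did ...?" puts focus on the setting — here, "in January".
So "only" ranges over settings; the rest (Chloé as agent and the folio as thing and David as recipient) is presupposed.
Fact (2) shares the background with a different setting (in June) — counterexample.
(Fact (3) would refute a reading with focus on the recipient — but that is not what the question asks.)

2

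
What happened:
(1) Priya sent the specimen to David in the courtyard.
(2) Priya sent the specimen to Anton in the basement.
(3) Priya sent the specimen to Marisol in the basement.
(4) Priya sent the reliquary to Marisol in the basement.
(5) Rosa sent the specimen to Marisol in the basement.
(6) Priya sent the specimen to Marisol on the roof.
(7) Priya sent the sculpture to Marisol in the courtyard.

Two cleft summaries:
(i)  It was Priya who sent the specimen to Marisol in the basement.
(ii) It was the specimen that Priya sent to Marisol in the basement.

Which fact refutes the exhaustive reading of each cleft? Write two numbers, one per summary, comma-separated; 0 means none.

5, 4

Summary (i) focuses "Priya" (the agent); background the specimen as thing and Marisol as recipient and in the basement as setting. Fact (5) matches that background with agent = Rosa — refutes (i).
Summary (ii) focuses "the specimen" (the thing); background Priya as agent and Marisol as recipient and in the basement as setting. Fact (4) matches that background with thing = the reliquary — refutes (ii).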